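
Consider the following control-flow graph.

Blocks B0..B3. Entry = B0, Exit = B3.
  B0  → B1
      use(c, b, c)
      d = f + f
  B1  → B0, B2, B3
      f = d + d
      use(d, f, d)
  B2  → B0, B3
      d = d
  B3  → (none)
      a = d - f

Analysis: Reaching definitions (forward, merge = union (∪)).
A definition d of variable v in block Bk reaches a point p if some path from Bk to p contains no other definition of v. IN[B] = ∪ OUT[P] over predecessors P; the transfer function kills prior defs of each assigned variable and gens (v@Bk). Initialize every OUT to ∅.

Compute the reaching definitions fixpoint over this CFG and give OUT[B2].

Fixpoint table:
  B0:  IN={d@B0, d@B2, f@B1}  OUT={d@B0, f@B1}
  B1:  IN={d@B0, f@B1}  OUT={d@B0, f@B1}
  B2:  IN={d@B0, f@B1}  OUT={d@B2, f@B1}
  B3:  IN={d@B0, d@B2, f@B1}  OUT={a@B3, d@B0, d@B2, f@B1}

Merge at B2: IN[B2] = OUT[B1] = {d@B0, f@B1}
Applying B2's transfer function to that IN value gives OUT[B2] (row B2 above).

Answer: {d@B2, f@B1}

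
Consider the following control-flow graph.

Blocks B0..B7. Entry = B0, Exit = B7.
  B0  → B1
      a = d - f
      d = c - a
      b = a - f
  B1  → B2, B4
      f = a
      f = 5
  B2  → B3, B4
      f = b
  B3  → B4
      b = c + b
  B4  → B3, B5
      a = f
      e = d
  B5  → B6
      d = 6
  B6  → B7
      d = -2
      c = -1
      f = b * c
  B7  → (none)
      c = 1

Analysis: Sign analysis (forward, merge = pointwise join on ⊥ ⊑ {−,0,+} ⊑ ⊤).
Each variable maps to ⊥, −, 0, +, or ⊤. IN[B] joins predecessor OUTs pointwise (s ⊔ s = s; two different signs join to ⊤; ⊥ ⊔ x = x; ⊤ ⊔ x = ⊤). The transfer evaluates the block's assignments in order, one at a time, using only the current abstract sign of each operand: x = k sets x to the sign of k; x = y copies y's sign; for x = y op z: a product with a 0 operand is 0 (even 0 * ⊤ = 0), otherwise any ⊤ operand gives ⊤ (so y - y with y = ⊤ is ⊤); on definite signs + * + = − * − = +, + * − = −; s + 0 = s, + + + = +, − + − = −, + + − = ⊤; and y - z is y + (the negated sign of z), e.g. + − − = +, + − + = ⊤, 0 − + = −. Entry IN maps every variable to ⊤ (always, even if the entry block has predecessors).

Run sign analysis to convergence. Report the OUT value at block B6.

Per-block solution:
  B0:   IN=(all ⊤)   OUT=(all ⊤)
  B1:   IN=(all ⊤)   OUT={f:+; rest ⊤}
  B2:   IN={f:+; rest ⊤}   OUT=(all ⊤)
  B3:   IN=(all ⊤)   OUT=(all ⊤)
  B4:   IN=(all ⊤)   OUT=(all ⊤)
  B5:   IN=(all ⊤)   OUT={d:+; rest ⊤}
  B6:   IN={d:+; rest ⊤}   OUT={c:-, d:-; rest ⊤}
  B7:   IN={c:-, d:-; rest ⊤}   OUT={c:+, d:-; rest ⊤}

Merge at B6: IN[B6] = OUT[B5] = {a: ⊤, b: ⊤, c: ⊤, d: +, e: ⊤, f: ⊤}
Applying B6's transfer function to that IN value gives OUT[B6] (row B6 above).

Answer: {a: ⊤, b: ⊤, c: -, d: -, e: ⊤, f: ⊤}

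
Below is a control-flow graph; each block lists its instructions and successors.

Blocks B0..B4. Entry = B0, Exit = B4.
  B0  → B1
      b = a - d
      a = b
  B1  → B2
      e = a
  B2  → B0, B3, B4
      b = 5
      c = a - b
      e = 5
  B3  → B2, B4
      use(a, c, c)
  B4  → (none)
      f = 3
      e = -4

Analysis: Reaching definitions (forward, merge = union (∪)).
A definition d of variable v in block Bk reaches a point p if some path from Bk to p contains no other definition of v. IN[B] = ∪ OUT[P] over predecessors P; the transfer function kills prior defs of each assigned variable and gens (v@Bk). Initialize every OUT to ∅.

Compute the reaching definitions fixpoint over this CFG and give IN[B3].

Fixpoint table:
  B0:  IN={a@B0, b@B2, c@B2, e@B2}  OUT={a@B0, b@B0, c@B2, e@B2}
  B1:  IN={a@B0, b@B0, c@B2, e@B2}  OUT={a@B0, b@B0, c@B2, e@B1}
  B2:  IN={a@B0, b@B0, b@B2, c@B2, e@B1, e@B2}  OUT={a@B0, b@B2, c@B2, e@B2}
  B3:  IN={a@B0, b@B2, c@B2, e@B2}  OUT={a@B0, b@B2, c@B2, e@B2}
  B4:  IN={a@B0, b@B2, c@B2, e@B2}  OUT={a@B0, b@B2, c@B2, e@B4, f@B4}

Merge at B3: IN[B3] = OUT[B2] = {a@B0, b@B2, c@B2, e@B2}

Answer: {a@B0, b@B2, c@B2, e@B2}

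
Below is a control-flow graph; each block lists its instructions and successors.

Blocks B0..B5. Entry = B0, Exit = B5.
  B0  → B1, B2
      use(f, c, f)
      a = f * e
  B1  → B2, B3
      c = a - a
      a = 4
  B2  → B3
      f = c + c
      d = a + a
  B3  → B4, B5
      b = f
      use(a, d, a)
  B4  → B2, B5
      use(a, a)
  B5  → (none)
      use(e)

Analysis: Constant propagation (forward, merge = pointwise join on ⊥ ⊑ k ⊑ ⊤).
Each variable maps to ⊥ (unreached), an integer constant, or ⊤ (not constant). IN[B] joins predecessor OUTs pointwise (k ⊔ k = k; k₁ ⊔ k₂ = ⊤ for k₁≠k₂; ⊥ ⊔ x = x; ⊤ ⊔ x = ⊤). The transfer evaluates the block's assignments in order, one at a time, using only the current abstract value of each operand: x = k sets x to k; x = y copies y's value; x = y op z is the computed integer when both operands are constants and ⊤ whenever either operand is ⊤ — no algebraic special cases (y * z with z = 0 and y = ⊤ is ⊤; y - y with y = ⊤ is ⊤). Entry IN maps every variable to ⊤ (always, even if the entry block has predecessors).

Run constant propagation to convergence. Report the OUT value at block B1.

Answer: {a: 4, b: ⊤, c: ⊤, d: ⊤, e: ⊤, f: ⊤}

Trace:
Per-block solution:
  B0:   IN=(all ⊤)   OUT=(all ⊤)
  B1:   IN=(all ⊤)   OUT={a:4; rest ⊤}
  B2:   IN=(all ⊤)   OUT=(all ⊤)
  B3:   IN=(all ⊤)   OUT=(all ⊤)
  B4:   IN=(all ⊤)   OUT=(all ⊤)
  B5:   IN=(all ⊤)   OUT=(all ⊤)

Merge at B1: IN[B1] = OUT[B0] = {a: ⊤, b: ⊤, c: ⊤, d: ⊤, e: ⊤, f: ⊤}
Applying B1's transfer function to that IN value gives OUT[B1] (row B1 above).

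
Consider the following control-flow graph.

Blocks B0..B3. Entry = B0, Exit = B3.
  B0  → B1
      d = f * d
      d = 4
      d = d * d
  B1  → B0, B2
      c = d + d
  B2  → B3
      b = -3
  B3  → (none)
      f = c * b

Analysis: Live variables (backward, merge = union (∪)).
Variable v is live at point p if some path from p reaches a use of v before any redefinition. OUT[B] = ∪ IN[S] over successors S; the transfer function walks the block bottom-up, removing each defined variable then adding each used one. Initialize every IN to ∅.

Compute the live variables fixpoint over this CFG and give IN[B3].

Converged values:
  B0:   IN={d, f}   OUT={d, f}
  B1:   IN={d, f}   OUT={c, d, f}
  B2:   IN={c}   OUT={b, c}
  B3:   IN={b, c}   OUT={}

B3 is the boundary node: OUT[B3] = {}
Applying B3's transfer function to that OUT value gives IN[B3] (row B3 above).

Answer: {b, c}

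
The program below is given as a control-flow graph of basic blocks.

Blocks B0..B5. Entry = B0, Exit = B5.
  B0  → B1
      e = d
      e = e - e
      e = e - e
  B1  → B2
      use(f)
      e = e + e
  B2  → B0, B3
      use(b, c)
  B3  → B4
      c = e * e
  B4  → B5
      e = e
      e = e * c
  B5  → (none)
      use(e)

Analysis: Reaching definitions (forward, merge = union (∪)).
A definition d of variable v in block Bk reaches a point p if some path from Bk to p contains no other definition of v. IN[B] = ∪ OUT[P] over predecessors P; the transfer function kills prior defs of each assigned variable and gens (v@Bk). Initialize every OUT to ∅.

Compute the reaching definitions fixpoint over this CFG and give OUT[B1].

Answer: {e@B1}

Working:
Per-block solution:
  B0:   IN={e@B1}   OUT={e@B0}
  B1:   IN={e@B0}   OUT={e@B1}
  B2:   IN={e@B1}   OUT={e@B1}
  B3:   IN={e@B1}   OUT={c@B3, e@B1}
  B4:   IN={c@B3, e@B1}   OUT={c@B3, e@B4}
  B5:   IN={c@B3, e@B4}   OUT={c@B3, e@B4}

Merge at B1: IN[B1] = OUT[B0] = {e@B0}
Applying B1's transfer function to that IN value gives OUT[B1] (row B1 above).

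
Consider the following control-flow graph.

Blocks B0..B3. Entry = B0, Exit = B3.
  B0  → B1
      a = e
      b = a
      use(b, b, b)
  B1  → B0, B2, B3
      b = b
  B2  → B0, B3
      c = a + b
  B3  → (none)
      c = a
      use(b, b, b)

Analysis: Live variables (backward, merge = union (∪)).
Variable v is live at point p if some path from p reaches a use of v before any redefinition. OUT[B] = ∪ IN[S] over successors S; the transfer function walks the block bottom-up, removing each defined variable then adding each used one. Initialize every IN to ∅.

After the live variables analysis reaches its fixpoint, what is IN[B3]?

Per-block solution:
  B0:   IN={e}   OUT={a, b, e}
  B1:   IN={a, b, e}   OUT={a, b, e}
  B2:   IN={a, b, e}   OUT={a, b, e}
  B3:   IN={a, b}   OUT={}

B3 is the boundary node: OUT[B3] = {}
Applying B3's transfer function to that OUT value gives IN[B3] (row B3 above).

Answer: {a, b}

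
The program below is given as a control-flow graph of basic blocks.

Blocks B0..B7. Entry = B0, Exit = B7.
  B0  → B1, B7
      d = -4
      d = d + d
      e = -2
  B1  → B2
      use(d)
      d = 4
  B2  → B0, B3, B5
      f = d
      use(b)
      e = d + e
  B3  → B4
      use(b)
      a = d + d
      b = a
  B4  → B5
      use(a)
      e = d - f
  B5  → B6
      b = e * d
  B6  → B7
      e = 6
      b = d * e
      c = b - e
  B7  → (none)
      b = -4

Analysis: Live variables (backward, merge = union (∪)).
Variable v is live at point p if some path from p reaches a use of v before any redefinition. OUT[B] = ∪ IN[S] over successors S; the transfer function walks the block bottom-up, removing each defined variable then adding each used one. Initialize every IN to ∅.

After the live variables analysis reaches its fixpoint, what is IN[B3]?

Per-block solution:
  B0: | IN={b} | OUT={b, d, e}
  B1: | IN={b, d, e} | OUT={b, d, e}
  B2: | IN={b, d, e} | OUT={b, d, e, f}
  B3: | IN={b, d, f} | OUT={a, d, f}
  B4: | IN={a, d, f} | OUT={d, e}
  B5: | IN={d, e} | OUT={d}
  B6: | IN={d} | OUT={}
  B7: | IN={} | OUT={}

Merge at B3: OUT[B3] = IN[B4] = {a, d, f}
Applying B3's transfer function to that OUT value gives IN[B3] (row B3 above).

Answer: {b, d, f}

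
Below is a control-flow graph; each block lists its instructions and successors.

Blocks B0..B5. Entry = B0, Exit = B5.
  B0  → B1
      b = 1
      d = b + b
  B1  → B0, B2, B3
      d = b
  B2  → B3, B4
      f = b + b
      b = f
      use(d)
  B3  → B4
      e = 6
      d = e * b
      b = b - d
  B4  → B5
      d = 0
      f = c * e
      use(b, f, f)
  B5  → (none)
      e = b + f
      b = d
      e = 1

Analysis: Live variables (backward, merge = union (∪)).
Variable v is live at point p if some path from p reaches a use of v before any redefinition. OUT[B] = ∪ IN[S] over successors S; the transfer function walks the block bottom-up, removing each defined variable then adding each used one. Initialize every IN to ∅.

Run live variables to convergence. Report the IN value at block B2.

Answer: {b, c, d, e}

Working:
Converged values:
  B0:   IN={c, e}   OUT={b, c, e}
  B1:   IN={b, c, e}   OUT={b, c, d, e}
  B2:   IN={b, c, d, e}   OUT={b, c, e}
  B3:   IN={b, c}   OUT={b, c, e}
  B4:   IN={b, c, e}   OUT={b, d, f}
  B5:   IN={b, d, f}   OUT={}

Merge at B2: OUT[B2] = IN[B3] ⊔ IN[B4] = {b, c, e}
Applying B2's transfer function to that OUT value gives IN[B2] (row B2 above).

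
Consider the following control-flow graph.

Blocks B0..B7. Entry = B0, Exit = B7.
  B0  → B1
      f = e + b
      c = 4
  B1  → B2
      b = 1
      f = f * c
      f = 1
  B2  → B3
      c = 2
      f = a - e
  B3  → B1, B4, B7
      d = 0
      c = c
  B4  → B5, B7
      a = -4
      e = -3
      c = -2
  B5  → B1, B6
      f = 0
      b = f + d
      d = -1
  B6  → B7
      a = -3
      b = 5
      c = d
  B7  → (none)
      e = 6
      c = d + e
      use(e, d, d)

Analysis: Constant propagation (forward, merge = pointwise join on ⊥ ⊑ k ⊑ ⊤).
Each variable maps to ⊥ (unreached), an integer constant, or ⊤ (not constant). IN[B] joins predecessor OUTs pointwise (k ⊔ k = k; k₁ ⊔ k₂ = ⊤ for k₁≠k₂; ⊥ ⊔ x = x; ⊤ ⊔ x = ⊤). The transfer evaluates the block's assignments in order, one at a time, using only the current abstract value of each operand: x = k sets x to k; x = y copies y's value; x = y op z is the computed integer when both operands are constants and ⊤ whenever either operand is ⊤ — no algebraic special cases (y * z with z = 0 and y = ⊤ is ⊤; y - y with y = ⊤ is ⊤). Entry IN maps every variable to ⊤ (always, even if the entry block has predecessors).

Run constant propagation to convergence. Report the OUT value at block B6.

Per-block solution:
  B0:   IN=(all ⊤)   OUT={c:4; rest ⊤}
  B1:   IN=(all ⊤)   OUT={b:1, f:1; rest ⊤}
  B2:   IN={b:1, f:1; rest ⊤}   OUT={b:1, c:2; rest ⊤}
  B3:   IN={b:1, c:2; rest ⊤}   OUT={b:1, c:2, d:0; rest ⊤}
  B4:   IN={b:1, c:2, d:0; rest ⊤}   OUT={a:-4, b:1, c:-2, d:0, e:-3; rest ⊤}
  B5:   IN={a:-4, b:1, c:-2, d:0, e:-3; rest ⊤}   OUT={a:-4, b:0, c:-2, d:-1, e:-3, f:0; rest ⊤}
  B6:   IN={a:-4, b:0, c:-2, d:-1, e:-3, f:0; rest ⊤}   OUT={a:-3, b:5, c:-1, d:-1, e:-3, f:0; rest ⊤}
  B7:   IN=(all ⊤)   OUT={e:6; rest ⊤}

Merge at B6: IN[B6] = OUT[B5] = {a: -4, b: 0, c: -2, d: -1, e: -3, f: 0}
Applying B6's transfer function to that IN value gives OUT[B6] (row B6 above).

Answer: {a: -3, b: 5, c: -1, d: -1, e: -3, f: 0}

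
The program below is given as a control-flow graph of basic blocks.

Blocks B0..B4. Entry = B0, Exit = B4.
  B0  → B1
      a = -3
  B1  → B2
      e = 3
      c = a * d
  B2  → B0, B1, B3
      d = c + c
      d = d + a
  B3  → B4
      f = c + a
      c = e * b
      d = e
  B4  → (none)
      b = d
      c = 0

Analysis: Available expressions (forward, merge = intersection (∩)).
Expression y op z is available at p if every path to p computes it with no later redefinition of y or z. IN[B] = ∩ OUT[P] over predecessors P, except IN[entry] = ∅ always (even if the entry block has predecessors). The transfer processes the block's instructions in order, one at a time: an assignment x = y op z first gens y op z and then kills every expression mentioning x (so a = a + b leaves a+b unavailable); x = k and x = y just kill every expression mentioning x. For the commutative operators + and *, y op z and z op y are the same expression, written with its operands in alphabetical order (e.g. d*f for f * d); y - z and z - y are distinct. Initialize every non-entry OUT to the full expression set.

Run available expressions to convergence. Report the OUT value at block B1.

Per-block solution:
  B0:  IN={}  OUT={}
  B1:  IN={}  OUT={a*d}
  B2:  IN={a*d}  OUT={c+c}
  B3:  IN={c+c}  OUT={b*e}
  B4:  IN={b*e}  OUT={}

Merge at B1: IN[B1] = OUT[B0] ∩ OUT[B2] = {}
Applying B1's transfer function to that IN value gives OUT[B1] (row B1 above).

Answer: {a*d}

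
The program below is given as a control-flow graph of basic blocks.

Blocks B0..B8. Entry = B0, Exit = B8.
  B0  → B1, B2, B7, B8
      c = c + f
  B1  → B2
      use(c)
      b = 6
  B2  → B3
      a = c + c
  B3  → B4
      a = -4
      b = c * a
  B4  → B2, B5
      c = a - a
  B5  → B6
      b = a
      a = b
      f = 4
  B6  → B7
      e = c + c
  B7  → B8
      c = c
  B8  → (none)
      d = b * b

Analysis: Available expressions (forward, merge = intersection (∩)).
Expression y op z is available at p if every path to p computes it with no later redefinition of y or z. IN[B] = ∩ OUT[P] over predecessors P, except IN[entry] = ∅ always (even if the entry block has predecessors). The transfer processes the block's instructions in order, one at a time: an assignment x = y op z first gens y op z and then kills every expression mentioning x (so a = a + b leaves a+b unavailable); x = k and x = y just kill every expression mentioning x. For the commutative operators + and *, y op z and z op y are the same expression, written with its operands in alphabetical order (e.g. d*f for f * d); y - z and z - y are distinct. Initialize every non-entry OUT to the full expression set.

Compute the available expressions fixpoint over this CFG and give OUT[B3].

Per-block solution:
  B0:   IN={}   OUT={}
  B1:   IN={}   OUT={}
  B2:   IN={}   OUT={c+c}
  B3:   IN={c+c}   OUT={a*c, c+c}
  B4:   IN={a*c, c+c}   OUT={a-a}
  B5:   IN={a-a}   OUT={}
  B6:   IN={}   OUT={c+c}
  B7:   IN={}   OUT={}
  B8:   IN={}   OUT={b*b}

Merge at B3: IN[B3] = OUT[B2] = {c+c}
Applying B3's transfer function to that IN value gives OUT[B3] (row B3 above).

Answer: {a*c, c+c}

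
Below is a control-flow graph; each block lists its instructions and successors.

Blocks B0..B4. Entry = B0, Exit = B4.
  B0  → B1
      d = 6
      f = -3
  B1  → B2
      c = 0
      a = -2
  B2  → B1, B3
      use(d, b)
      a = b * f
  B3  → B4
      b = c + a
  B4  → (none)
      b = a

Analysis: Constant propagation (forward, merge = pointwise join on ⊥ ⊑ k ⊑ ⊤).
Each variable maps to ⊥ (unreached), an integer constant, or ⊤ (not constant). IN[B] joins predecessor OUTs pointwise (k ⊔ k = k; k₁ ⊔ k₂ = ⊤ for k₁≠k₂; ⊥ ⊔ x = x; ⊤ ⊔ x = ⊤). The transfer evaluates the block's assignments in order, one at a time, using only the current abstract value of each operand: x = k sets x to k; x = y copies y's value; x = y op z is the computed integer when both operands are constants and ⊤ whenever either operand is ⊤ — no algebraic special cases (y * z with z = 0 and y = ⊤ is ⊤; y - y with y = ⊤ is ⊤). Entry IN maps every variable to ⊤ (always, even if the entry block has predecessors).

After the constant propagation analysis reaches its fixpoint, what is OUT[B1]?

Converged values:
  B0:   IN=(all ⊤)   OUT={d:6, f:-3; rest ⊤}
  B1:   IN={d:6, f:-3; rest ⊤}   OUT={a:-2, c:0, d:6, f:-3; rest ⊤}
  B2:   IN={a:-2, c:0, d:6, f:-3; rest ⊤}   OUT={c:0, d:6, f:-3; rest ⊤}
  B3:   IN={c:0, d:6, f:-3; rest ⊤}   OUT={c:0, d:6, f:-3; rest ⊤}
  B4:   IN={c:0, d:6, f:-3; rest ⊤}   OUT={c:0, d:6, f:-3; rest ⊤}

Merge at B1: IN[B1] = OUT[B0] ⊔ OUT[B2] = {a: ⊤, b: ⊤, c: ⊤, d: 6, e: ⊤, f: -3}
Applying B1's transfer function to that IN value gives OUT[B1] (row B1 above).

Answer: {a: -2, b: ⊤, c: 0, d: 6, e: ⊤, f: -3}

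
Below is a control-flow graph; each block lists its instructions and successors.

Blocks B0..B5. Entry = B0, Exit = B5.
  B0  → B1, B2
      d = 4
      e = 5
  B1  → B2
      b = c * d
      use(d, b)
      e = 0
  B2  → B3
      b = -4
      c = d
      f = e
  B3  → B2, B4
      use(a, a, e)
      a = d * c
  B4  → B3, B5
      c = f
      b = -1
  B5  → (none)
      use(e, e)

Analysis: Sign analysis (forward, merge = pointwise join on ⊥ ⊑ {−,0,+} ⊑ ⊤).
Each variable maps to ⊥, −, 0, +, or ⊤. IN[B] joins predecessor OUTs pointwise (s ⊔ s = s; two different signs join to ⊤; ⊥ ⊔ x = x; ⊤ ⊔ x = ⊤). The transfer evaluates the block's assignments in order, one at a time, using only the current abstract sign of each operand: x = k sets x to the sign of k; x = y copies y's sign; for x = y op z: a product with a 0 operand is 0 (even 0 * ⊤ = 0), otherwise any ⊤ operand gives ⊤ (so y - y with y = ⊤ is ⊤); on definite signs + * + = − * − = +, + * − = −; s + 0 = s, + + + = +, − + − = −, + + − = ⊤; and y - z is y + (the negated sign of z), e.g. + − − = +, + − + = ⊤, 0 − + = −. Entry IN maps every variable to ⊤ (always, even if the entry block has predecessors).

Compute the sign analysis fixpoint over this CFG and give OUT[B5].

Fixpoint table:
  B0: | IN=(all ⊤) | OUT={d:+, e:+; rest ⊤}
  B1: | IN={d:+, e:+; rest ⊤} | OUT={d:+, e:0; rest ⊤}
  B2: | IN={d:+; rest ⊤} | OUT={b:-, c:+, d:+; rest ⊤}
  B3: | IN={b:-, d:+; rest ⊤} | OUT={b:-, d:+; rest ⊤}
  B4: | IN={b:-, d:+; rest ⊤} | OUT={b:-, d:+; rest ⊤}
  B5: | IN={b:-, d:+; rest ⊤} | OUT={b:-, d:+; rest ⊤}

Merge at B5: IN[B5] = OUT[B4] = {a: ⊤, b: -, c: ⊤, d: +, e: ⊤, f: ⊤}
Applying B5's transfer function to that IN value gives OUT[B5] (row B5 above).

Answer: {a: ⊤, b: -, c: ⊤, d: +, e: ⊤, f: ⊤}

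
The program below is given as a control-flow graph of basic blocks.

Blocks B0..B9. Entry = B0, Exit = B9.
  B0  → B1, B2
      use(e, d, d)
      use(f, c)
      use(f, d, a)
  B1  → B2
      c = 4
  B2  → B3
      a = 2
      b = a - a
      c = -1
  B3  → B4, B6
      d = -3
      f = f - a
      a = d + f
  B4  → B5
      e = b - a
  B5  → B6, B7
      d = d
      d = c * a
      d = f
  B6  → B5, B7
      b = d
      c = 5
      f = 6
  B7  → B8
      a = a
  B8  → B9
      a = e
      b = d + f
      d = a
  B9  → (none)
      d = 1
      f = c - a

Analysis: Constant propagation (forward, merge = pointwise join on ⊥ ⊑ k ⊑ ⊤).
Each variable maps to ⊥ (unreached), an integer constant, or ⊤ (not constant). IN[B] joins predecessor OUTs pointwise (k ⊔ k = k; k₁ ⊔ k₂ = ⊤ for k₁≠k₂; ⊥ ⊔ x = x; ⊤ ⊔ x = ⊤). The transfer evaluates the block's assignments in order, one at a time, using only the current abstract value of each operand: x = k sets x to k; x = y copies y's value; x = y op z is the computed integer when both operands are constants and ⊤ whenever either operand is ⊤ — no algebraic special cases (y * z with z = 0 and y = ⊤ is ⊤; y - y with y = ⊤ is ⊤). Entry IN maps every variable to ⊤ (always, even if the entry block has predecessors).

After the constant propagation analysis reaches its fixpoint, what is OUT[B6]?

Fixpoint table:
  B0:  IN=(all ⊤)  OUT=(all ⊤)
  B1:  IN=(all ⊤)  OUT={c:4; rest ⊤}
  B2:  IN=(all ⊤)  OUT={a:2, b:0, c:-1; rest ⊤}
  B3:  IN={a:2, b:0, c:-1; rest ⊤}  OUT={b:0, c:-1, d:-3; rest ⊤}
  B4:  IN={b:0, c:-1, d:-3; rest ⊤}  OUT={b:0, c:-1, d:-3; rest ⊤}
  B5:  IN=(all ⊤)  OUT=(all ⊤)
  B6:  IN=(all ⊤)  OUT={c:5, f:6; rest ⊤}
  B7:  IN=(all ⊤)  OUT=(all ⊤)
  B8:  IN=(all ⊤)  OUT=(all ⊤)
  B9:  IN=(all ⊤)  OUT={d:1; rest ⊤}

Merge at B6: IN[B6] = OUT[B3] ⊔ OUT[B5] = {a: ⊤, b: ⊤, c: ⊤, d: ⊤, e: ⊤, f: ⊤}
Applying B6's transfer function to that IN value gives OUT[B6] (row B6 above).

Answer: {a: ⊤, b: ⊤, c: 5, d: ⊤, e: ⊤, f: 6}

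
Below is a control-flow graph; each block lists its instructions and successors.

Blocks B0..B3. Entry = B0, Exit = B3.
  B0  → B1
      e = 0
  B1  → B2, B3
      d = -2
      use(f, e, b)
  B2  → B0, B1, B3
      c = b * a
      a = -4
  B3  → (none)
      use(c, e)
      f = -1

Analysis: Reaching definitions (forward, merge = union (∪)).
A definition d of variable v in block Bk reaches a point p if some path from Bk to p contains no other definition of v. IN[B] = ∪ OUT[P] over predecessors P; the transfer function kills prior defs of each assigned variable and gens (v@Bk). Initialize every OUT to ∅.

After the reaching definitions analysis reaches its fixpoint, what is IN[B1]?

Converged values:
  B0: | IN={a@B2, c@B2, d@B1, e@B0} | OUT={a@B2, c@B2, d@B1, e@B0}
  B1: | IN={a@B2, c@B2, d@B1, e@B0} | OUT={a@B2, c@B2, d@B1, e@B0}
  B2: | IN={a@B2, c@B2, d@B1, e@B0} | OUT={a@B2, c@B2, d@B1, e@B0}
  B3: | IN={a@B2, c@B2, d@B1, e@B0} | OUT={a@B2, c@B2, d@B1, e@B0, f@B3}

Merge at B1: IN[B1] = OUT[B0] ⊔ OUT[B2] = {a@B2, c@B2, d@B1, e@B0}

Answer: {a@B2, c@B2, d@B1, e@B0}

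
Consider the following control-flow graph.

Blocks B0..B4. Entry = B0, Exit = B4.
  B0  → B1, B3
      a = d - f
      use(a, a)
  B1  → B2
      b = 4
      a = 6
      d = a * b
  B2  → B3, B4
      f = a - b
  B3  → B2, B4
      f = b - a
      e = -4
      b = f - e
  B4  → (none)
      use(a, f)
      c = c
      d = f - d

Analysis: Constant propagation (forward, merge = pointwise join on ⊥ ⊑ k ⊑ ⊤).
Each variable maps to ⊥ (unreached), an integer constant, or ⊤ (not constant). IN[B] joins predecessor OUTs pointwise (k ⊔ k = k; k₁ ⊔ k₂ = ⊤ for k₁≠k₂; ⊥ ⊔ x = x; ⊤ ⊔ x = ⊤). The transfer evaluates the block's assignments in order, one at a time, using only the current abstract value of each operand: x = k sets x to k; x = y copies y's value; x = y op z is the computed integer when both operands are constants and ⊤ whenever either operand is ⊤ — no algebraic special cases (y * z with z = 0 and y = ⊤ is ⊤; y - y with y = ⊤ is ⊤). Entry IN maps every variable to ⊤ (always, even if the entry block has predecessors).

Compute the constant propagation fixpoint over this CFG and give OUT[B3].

Answer: {a: ⊤, b: ⊤, c: ⊤, d: ⊤, e: -4, f: ⊤}

Trace:
Per-block solution:
  B0: | IN=(all ⊤) | OUT=(all ⊤)
  B1: | IN=(all ⊤) | OUT={a:6, b:4, d:24; rest ⊤}
  B2: | IN=(all ⊤) | OUT=(all ⊤)
  B3: | IN=(all ⊤) | OUT={e:-4; rest ⊤}
  B4: | IN=(all ⊤) | OUT=(all ⊤)

Merge at B3: IN[B3] = OUT[B0] ⊔ OUT[B2] = {a: ⊤, b: ⊤, c: ⊤, d: ⊤, e: ⊤, f: ⊤}
Applying B3's transfer function to that IN value gives OUT[B3] (row B3 above).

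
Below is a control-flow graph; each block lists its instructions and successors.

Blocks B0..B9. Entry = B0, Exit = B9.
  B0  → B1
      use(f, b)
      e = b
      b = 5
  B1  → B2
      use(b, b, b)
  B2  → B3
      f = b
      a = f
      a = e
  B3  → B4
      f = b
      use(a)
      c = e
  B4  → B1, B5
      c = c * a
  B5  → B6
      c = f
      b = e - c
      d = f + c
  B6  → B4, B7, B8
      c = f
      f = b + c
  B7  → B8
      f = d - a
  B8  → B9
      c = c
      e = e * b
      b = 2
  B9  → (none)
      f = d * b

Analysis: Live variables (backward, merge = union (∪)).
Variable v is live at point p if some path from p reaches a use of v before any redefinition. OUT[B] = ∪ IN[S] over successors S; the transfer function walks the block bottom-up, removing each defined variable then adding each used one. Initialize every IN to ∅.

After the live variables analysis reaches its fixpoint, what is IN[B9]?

Answer: {b, d}

Trace:
Fixpoint table:
  B0: | IN={b, f} | OUT={b, e}
  B1: | IN={b, e} | OUT={b, e}
  B2: | IN={b, e} | OUT={a, b, e}
  B3: | IN={a, b, e} | OUT={a, b, c, e, f}
  B4: | IN={a, b, c, e, f} | OUT={a, b, e, f}
  B5: | IN={a, e, f} | OUT={a, b, d, e, f}
  B6: | IN={a, b, d, e, f} | OUT={a, b, c, d, e, f}
  B7: | IN={a, b, c, d, e} | OUT={b, c, d, e}
  B8: | IN={b, c, d, e} | OUT={b, d}
  B9: | IN={b, d} | OUT={}

B9 is the boundary node: OUT[B9] = {}
Applying B9's transfer function to that OUT value gives IN[B9] (row B9 above).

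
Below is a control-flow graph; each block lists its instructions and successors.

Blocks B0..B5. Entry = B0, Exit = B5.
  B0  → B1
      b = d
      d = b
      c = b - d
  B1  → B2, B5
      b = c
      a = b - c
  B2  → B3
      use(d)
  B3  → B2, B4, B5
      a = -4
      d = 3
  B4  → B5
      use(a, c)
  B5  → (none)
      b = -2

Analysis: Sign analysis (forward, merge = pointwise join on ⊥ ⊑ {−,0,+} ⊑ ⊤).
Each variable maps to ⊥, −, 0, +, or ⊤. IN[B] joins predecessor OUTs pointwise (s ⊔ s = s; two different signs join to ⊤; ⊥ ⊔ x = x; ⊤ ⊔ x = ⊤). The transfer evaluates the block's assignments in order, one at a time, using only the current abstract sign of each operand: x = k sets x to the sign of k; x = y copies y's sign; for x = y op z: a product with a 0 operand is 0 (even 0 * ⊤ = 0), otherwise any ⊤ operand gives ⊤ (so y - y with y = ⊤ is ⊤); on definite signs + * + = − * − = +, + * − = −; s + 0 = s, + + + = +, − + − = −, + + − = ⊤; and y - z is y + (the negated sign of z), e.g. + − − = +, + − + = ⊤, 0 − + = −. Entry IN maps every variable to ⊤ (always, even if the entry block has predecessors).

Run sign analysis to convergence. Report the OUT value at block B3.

Answer: {a: -, b: ⊤, c: ⊤, d: +, e: ⊤, f: ⊤}

Derivation:
Fixpoint table:
  B0:  IN=(all ⊤)  OUT=(all ⊤)
  B1:  IN=(all ⊤)  OUT=(all ⊤)
  B2:  IN=(all ⊤)  OUT=(all ⊤)
  B3:  IN=(all ⊤)  OUT={a:-, d:+; rest ⊤}
  B4:  IN={a:-, d:+; rest ⊤}  OUT={a:-, d:+; rest ⊤}
  B5:  IN=(all ⊤)  OUT={b:-; rest ⊤}

Merge at B3: IN[B3] = OUT[B2] = {a: ⊤, b: ⊤, c: ⊤, d: ⊤, e: ⊤, f: ⊤}
Applying B3's transfer function to that IN value gives OUT[B3] (row B3 above).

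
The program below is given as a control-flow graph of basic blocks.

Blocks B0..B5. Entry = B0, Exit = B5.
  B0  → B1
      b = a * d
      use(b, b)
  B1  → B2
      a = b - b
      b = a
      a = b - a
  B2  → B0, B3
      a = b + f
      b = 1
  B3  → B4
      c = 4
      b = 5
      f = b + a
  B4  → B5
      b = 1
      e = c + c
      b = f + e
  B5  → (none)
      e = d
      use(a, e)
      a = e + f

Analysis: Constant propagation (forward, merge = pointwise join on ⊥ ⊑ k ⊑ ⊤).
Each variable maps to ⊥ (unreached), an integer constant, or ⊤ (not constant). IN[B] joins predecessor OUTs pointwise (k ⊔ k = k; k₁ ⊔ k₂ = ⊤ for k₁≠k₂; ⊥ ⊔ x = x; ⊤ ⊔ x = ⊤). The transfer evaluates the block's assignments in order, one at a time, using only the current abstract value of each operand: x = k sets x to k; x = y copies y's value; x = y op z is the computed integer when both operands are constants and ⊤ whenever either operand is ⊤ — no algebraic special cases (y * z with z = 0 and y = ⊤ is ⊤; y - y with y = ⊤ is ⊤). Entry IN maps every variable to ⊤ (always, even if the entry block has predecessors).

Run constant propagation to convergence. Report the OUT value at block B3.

Fixpoint table:
  B0:  IN=(all ⊤)  OUT=(all ⊤)
  B1:  IN=(all ⊤)  OUT=(all ⊤)
  B2:  IN=(all ⊤)  OUT={b:1; rest ⊤}
  B3:  IN={b:1; rest ⊤}  OUT={b:5, c:4; rest ⊤}
  B4:  IN={b:5, c:4; rest ⊤}  OUT={c:4, e:8; rest ⊤}
  B5:  IN={c:4, e:8; rest ⊤}  OUT={c:4; rest ⊤}

Merge at B3: IN[B3] = OUT[B2] = {a: ⊤, b: 1, c: ⊤, d: ⊤, e: ⊤, f: ⊤}
Applying B3's transfer function to that IN value gives OUT[B3] (row B3 above).

Answer: {a: ⊤, b: 5, c: 4, d: ⊤, e: ⊤, f: ⊤}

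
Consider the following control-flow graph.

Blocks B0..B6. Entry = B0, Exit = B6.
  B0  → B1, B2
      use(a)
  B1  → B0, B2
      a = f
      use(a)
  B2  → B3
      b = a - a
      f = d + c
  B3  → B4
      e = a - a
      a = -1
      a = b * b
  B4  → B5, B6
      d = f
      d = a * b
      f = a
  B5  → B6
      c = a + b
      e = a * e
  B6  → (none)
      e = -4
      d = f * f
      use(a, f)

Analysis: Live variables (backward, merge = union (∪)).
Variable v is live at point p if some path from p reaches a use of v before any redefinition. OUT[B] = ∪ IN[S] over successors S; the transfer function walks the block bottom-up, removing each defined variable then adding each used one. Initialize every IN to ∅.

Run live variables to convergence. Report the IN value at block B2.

Converged values:
  B0:   IN={a, c, d, f}   OUT={a, c, d, f}
  B1:   IN={c, d, f}   OUT={a, c, d, f}
  B2:   IN={a, c, d}   OUT={a, b, f}
  B3:   IN={a, b, f}   OUT={a, b, e, f}
  B4:   IN={a, b, e, f}   OUT={a, b, e, f}
  B5:   IN={a, b, e, f}   OUT={a, f}
  B6:   IN={a, f}   OUT={}

Merge at B2: OUT[B2] = IN[B3] = {a, b, f}
Applying B2's transfer function to that OUT value gives IN[B2] (row B2 above).

Answer: {a, c, d}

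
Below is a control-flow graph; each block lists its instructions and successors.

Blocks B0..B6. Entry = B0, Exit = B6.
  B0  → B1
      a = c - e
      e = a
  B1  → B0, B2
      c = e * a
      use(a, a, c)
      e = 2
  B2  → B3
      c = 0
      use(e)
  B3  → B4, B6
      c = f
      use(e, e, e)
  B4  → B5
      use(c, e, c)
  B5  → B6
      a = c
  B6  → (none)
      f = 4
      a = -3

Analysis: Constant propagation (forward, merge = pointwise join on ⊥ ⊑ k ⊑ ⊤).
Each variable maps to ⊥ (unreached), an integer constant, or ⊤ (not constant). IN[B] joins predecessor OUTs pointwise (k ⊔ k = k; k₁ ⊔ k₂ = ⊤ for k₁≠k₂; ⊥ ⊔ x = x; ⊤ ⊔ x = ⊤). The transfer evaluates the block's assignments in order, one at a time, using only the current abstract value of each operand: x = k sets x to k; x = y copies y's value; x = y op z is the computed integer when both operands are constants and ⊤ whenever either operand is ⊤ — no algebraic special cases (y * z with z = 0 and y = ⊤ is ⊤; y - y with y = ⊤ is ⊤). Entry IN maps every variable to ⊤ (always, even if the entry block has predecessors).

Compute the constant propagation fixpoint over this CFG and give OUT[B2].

Per-block solution:
  B0:   IN=(all ⊤)   OUT=(all ⊤)
  B1:   IN=(all ⊤)   OUT={e:2; rest ⊤}
  B2:   IN={e:2; rest ⊤}   OUT={c:0, e:2; rest ⊤}
  B3:   IN={c:0, e:2; rest ⊤}   OUT={e:2; rest ⊤}
  B4:   IN={e:2; rest ⊤}   OUT={e:2; rest ⊤}
  B5:   IN={e:2; rest ⊤}   OUT={e:2; rest ⊤}
  B6:   IN={e:2; rest ⊤}   OUT={a:-3, e:2, f:4; rest ⊤}

Merge at B2: IN[B2] = OUT[B1] = {a: ⊤, b: ⊤, c: ⊤, d: ⊤, e: 2, f: ⊤}
Applying B2's transfer function to that IN value gives OUT[B2] (row B2 above).

Answer: {a: ⊤, b: ⊤, c: 0, d: ⊤, e: 2, f: ⊤}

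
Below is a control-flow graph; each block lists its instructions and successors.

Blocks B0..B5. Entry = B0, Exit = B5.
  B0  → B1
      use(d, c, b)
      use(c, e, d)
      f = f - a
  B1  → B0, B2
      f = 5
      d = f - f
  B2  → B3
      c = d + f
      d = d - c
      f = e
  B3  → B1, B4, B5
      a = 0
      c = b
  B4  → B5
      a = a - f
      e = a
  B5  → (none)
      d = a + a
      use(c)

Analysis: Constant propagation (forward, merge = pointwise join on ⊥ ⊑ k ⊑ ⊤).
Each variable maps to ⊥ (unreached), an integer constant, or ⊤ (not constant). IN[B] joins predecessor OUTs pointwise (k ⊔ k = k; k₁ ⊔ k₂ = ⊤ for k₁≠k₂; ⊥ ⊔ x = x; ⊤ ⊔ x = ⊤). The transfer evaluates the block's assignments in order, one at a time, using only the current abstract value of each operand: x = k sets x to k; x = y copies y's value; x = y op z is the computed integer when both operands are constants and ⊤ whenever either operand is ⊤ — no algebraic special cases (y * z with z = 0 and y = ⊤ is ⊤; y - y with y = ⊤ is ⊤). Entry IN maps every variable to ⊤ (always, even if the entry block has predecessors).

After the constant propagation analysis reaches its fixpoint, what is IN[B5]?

Fixpoint table:
  B0: | IN=(all ⊤) | OUT=(all ⊤)
  B1: | IN=(all ⊤) | OUT={d:0, f:5; rest ⊤}
  B2: | IN={d:0, f:5; rest ⊤} | OUT={c:5, d:-5; rest ⊤}
  B3: | IN={c:5, d:-5; rest ⊤} | OUT={a:0, d:-5; rest ⊤}
  B4: | IN={a:0, d:-5; rest ⊤} | OUT={d:-5; rest ⊤}
  B5: | IN={d:-5; rest ⊤} | OUT=(all ⊤)

Merge at B5: IN[B5] = OUT[B3] ⊔ OUT[B4] = {a: ⊤, b: ⊤, c: ⊤, d: -5, e: ⊤, f: ⊤}

Answer: {a: ⊤, b: ⊤, c: ⊤, d: -5, e: ⊤, f: ⊤}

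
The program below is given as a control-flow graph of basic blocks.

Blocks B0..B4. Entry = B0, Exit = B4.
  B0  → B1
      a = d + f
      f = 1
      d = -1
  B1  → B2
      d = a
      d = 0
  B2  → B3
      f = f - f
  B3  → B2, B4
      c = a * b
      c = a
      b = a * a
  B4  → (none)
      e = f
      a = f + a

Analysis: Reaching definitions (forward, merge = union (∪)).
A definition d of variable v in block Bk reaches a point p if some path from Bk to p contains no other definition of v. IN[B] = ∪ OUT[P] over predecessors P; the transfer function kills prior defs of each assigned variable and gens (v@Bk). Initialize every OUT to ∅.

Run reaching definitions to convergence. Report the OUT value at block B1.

Fixpoint table:
  B0:  IN={}  OUT={a@B0, d@B0, f@B0}
  B1:  IN={a@B0, d@B0, f@B0}  OUT={a@B0, d@B1, f@B0}
  B2:  IN={a@B0, b@B3, c@B3, d@B1, f@B0, f@B2}  OUT={a@B0, b@B3, c@B3, d@B1, f@B2}
  B3:  IN={a@B0, b@B3, c@B3, d@B1, f@B2}  OUT={a@B0, b@B3, c@B3, d@B1, f@B2}
  B4:  IN={a@B0, b@B3, c@B3, d@B1, f@B2}  OUT={a@B4, b@B3, c@B3, d@B1, e@B4, f@B2}

Merge at B1: IN[B1] = OUT[B0] = {a@B0, d@B0, f@B0}
Applying B1's transfer function to that IN value gives OUT[B1] (row B1 above).

Answer: {a@B0, d@B1, f@B0}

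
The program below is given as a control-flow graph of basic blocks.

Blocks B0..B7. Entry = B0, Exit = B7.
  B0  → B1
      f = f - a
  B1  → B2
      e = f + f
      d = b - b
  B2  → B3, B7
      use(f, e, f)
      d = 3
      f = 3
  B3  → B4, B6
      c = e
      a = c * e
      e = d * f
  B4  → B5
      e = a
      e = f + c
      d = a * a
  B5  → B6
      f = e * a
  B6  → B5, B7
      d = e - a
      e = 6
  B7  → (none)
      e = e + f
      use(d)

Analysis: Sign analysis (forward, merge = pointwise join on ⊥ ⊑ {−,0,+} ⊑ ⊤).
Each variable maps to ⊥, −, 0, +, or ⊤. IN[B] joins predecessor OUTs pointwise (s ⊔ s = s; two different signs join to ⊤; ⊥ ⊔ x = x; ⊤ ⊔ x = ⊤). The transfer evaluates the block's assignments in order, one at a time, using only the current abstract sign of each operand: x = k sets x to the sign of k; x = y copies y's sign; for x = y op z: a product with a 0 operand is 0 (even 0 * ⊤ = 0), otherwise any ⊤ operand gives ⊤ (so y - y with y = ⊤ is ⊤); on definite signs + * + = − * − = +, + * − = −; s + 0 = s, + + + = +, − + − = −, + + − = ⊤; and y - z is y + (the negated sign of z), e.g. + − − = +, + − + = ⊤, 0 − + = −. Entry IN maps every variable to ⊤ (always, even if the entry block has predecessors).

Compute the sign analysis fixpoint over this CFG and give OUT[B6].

Fixpoint table:
  B0: | IN=(all ⊤) | OUT=(all ⊤)
  B1: | IN=(all ⊤) | OUT=(all ⊤)
  B2: | IN=(all ⊤) | OUT={d:+, f:+; rest ⊤}
  B3: | IN={d:+, f:+; rest ⊤} | OUT={d:+, e:+, f:+; rest ⊤}
  B4: | IN={d:+, e:+, f:+; rest ⊤} | OUT={f:+; rest ⊤}
  B5: | IN=(all ⊤) | OUT=(all ⊤)
  B6: | IN=(all ⊤) | OUT={e:+; rest ⊤}
  B7: | IN=(all ⊤) | OUT=(all ⊤)

Merge at B6: IN[B6] = OUT[B3] ⊔ OUT[B5] = {a: ⊤, b: ⊤, c: ⊤, d: ⊤, e: ⊤, f: ⊤}
Applying B6's transfer function to that IN value gives OUT[B6] (row B6 above).

Answer: {a: ⊤, b: ⊤, c: ⊤, d: ⊤, e: +, f: ⊤}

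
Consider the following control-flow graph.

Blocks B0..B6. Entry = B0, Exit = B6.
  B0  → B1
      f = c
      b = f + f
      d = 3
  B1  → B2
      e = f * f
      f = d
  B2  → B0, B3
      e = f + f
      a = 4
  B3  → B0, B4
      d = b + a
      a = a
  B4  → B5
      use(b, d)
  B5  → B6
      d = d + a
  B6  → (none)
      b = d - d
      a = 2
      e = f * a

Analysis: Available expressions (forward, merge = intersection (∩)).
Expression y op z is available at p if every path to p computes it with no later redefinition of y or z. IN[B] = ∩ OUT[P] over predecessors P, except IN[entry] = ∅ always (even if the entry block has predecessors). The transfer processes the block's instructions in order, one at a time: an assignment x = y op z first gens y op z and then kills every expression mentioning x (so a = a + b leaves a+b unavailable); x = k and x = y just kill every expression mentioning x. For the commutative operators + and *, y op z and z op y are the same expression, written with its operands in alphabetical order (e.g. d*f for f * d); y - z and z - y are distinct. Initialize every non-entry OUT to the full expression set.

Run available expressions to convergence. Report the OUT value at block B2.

Answer: {f+f}

Working:
Per-block solution:
  B0:   IN={}   OUT={f+f}
  B1:   IN={f+f}   OUT={}
  B2:   IN={}   OUT={f+f}
  B3:   IN={f+f}   OUT={f+f}
  B4:   IN={f+f}   OUT={f+f}
  B5:   IN={f+f}   OUT={f+f}
  B6:   IN={f+f}   OUT={a*f, d-d, f+f}

Merge at B2: IN[B2] = OUT[B1] = {}
Applying B2's transfer function to that IN value gives OUT[B2] (row B2 above).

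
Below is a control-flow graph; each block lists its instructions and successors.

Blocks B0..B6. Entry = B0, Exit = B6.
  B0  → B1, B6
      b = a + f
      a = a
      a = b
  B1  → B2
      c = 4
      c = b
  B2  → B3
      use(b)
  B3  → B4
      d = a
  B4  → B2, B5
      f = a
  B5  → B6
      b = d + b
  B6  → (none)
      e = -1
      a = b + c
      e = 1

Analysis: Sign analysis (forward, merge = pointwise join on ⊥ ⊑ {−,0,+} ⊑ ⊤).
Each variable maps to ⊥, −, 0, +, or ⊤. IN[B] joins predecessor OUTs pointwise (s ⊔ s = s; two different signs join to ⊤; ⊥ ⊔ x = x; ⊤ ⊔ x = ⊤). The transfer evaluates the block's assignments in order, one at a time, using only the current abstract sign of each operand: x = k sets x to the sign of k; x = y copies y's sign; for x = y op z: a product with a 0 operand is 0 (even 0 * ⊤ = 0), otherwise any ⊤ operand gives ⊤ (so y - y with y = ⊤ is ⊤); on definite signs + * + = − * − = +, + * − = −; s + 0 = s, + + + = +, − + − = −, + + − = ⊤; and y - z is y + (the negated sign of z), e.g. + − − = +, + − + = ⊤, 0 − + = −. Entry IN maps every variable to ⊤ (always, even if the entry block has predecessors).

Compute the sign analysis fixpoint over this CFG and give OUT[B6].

Answer: {a: ⊤, b: ⊤, c: ⊤, d: ⊤, e: +, f: ⊤}

Working:
Per-block solution:
  B0: | IN=(all ⊤) | OUT=(all ⊤)
  B1: | IN=(all ⊤) | OUT=(all ⊤)
  B2: | IN=(all ⊤) | OUT=(all ⊤)
  B3: | IN=(all ⊤) | OUT=(all ⊤)
  B4: | IN=(all ⊤) | OUT=(all ⊤)
  B5: | IN=(all ⊤) | OUT=(all ⊤)
  B6: | IN=(all ⊤) | OUT={e:+; rest ⊤}

Merge at B6: IN[B6] = OUT[B0] ⊔ OUT[B5] = {a: ⊤, b: ⊤, c: ⊤, d: ⊤, e: ⊤, f: ⊤}
Applying B6's transfer function to that IN value gives OUT[B6] (row B6 above).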